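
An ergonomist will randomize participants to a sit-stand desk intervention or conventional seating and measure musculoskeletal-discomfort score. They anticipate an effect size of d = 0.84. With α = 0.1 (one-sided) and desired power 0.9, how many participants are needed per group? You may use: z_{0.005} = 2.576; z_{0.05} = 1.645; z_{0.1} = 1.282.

For two independent groups with equal n: n = 2·((z_{α} + z_β) / d)².
z_{α} + z_β = 1.282 + 1.282 = 2.564.
n = 2 × (2.564 / 0.84)² = 2 × 3.052² = 2 × 9.32 = 18.6.
Round up to the next whole participant.

n = 19 per group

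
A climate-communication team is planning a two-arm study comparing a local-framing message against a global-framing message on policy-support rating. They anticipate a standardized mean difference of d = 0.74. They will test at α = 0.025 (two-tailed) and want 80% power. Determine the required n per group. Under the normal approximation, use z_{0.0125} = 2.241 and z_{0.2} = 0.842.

n = 35 per group

For two independent groups with equal n: n = 2·((z_{α/2} + z_β) / d)².
z_{α/2} + z_β = 2.241 + 0.842 = 3.083.
n = 2 × (3.083 / 0.74)² = 2 × 4.166² = 2 × 17.36 = 34.7.
Round up to the next whole participant.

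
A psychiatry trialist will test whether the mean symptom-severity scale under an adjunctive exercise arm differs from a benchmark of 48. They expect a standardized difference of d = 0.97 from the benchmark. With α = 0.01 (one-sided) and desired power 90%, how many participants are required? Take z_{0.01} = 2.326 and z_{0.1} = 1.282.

n = 14

For a one-sample test: n = ((z_{α} + z_β) / d)².
z_{α} + z_β = 2.326 + 1.282 = 3.608.
n = (3.608 / 0.97)² = 3.720² = 13.84.
Round up.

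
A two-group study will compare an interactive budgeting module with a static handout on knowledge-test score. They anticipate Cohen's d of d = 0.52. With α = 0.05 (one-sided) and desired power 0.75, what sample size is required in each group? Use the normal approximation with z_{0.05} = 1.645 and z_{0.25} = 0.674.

For two independent groups with equal n: n = 2·((z_{α} + z_β) / d)².
z_{α} + z_β = 1.645 + 0.674 = 2.319.
n = 2 × (2.319 / 0.52)² = 2 × 4.460² = 2 × 19.89 = 39.8.
Round up to the next whole participant.

n = 40 per group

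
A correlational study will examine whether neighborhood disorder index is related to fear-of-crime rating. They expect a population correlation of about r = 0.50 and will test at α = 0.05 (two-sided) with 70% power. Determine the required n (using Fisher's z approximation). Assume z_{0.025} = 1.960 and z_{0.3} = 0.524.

Fisher's z: C = ½·ln((1+r)/(1−r)) = ½·ln(3.0000) = 0.5493.
n = ((z_{α/2} + z_β)/C)² + 3.
(1.960 + 0.524) / 0.5493 = 2.484 / 0.5493 = 4.522.
n = 4.522² + 3 = 20.45 + 3 = 23.4.
Round up.

n = 24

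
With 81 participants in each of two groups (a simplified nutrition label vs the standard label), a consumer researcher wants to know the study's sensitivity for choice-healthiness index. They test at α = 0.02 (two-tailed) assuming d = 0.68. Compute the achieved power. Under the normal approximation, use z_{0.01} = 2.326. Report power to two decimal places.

For two equal groups, power = Φ(d·√(n/2) − z_{α/2}).
d·√(n/2) = 0.68 × √(81/2) = 0.68 × 6.364 = 4.327.
z_β = 4.327 − 2.326 = 2.001.
Power = Φ(2.001) = 0.977.

power ≈ 0.98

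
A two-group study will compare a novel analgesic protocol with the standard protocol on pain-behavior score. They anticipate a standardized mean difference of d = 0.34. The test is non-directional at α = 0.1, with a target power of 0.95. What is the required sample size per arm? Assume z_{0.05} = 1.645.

n = 188 per group

For two independent groups with equal n: n = 2·((z_{α/2} + z_β) / d)².
z_{α/2} + z_β = 1.645 + 1.645 = 3.290.
n = 2 × (3.290 / 0.34)² = 2 × 9.676² = 2 × 93.63 = 187.3.
Round up to the next whole participant.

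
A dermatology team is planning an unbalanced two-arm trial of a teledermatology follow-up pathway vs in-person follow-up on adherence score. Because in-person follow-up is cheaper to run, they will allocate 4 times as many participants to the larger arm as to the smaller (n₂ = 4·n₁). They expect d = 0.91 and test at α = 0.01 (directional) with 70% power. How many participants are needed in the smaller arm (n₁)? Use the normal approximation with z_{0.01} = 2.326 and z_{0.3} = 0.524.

With allocation ratio k = n₂/n₁ = 4, Var(x̄₁−x̄₂) = σ²(1/n₁ + 1/(k·n₁)) = σ²·(k+1)/(k·n₁).
So n₁ = (1 + 1/k)·((z_{α} + z_β)/d)² = 1.250 × (2.850/0.91)².
n₁ = 1.250 × 9.81 = 12.3.
Round up: n₁ = 13, giving n₂ = 4 × 13 = 52.

n₁ = 13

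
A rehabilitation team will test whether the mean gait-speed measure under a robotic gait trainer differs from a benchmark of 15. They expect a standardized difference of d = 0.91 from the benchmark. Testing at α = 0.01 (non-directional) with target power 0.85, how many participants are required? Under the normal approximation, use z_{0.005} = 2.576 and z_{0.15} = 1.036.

For a one-sample test: n = ((z_{α/2} + z_β) / d)².
z_{α/2} + z_β = 2.576 + 1.036 = 3.612.
n = (3.612 / 0.91)² = 3.969² = 15.75.
Round up.

n = 16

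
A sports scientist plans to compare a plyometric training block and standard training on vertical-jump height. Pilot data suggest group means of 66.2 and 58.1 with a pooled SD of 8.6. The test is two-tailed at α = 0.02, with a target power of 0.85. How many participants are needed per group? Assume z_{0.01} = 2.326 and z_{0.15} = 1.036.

n = 26 per group

Cohen's d = |M₁ − M₂| / SD_pooled = |66.2 − 58.1| / 8.6 = 8.1 / 8.6 = 0.942.
For two independent groups with equal n: n = 2·((z_{α/2} + z_β) / d)².
z_{α/2} + z_β = 2.326 + 1.036 = 3.362.
n = 2 × (3.362 / 0.942)² = 2 × 3.569² = 2 × 12.74 = 25.5.
Round up to the next whole participant.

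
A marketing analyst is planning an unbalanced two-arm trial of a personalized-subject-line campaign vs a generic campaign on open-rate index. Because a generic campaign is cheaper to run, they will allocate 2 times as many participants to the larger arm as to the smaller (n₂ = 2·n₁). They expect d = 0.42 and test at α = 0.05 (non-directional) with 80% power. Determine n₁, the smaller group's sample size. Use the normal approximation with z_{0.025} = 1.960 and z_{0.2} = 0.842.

With allocation ratio k = n₂/n₁ = 2, Var(x̄₁−x̄₂) = σ²(1/n₁ + 1/(k·n₁)) = σ²·(k+1)/(k·n₁).
So n₁ = (1 + 1/k)·((z_{α/2} + z_β)/d)² = 1.500 × (2.802/0.42)².
n₁ = 1.500 × 44.51 = 66.8.
Round up: n₁ = 67, giving n₂ = 2 × 67 = 134.

n₁ = 67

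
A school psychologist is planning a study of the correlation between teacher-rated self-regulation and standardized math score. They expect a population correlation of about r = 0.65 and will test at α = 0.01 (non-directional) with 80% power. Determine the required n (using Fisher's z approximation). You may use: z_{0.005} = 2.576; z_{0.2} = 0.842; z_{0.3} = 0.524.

n = 23

Fisher's z: C = ½·ln((1+r)/(1−r)) = ½·ln(4.7143) = 0.7753.
n = ((z_{α/2} + z_β)/C)² + 3.
(2.576 + 0.842) / 0.7753 = 3.418 / 0.7753 = 4.409.
n = 4.409² + 3 = 19.44 + 3 = 22.4.
Round up.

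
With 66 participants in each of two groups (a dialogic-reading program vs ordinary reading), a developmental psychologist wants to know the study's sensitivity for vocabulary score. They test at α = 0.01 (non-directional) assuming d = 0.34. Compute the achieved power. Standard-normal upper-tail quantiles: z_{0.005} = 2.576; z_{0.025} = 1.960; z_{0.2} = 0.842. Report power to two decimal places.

For two equal groups, power = Φ(d·√(n/2) − z_{α/2}).
d·√(n/2) = 0.34 × √(66/2) = 0.34 × 5.745 = 1.953.
z_β = 1.953 − 2.576 = -0.623.
Power = Φ(-0.623) = 0.267.

power ≈ 0.27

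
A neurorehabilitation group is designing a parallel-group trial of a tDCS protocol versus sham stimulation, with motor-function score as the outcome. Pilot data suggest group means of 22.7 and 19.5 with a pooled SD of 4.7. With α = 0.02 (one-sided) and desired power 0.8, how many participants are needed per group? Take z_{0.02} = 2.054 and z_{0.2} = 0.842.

n = 37 per group

Cohen's d = |M₁ − M₂| / SD_pooled = |22.7 − 19.5| / 4.7 = 3.2 / 4.7 = 0.681.
For two independent groups with equal n: n = 2·((z_{α} + z_β) / d)².
z_{α} + z_β = 2.054 + 0.842 = 2.896.
n = 2 × (2.896 / 0.681)² = 2 × 4.253² = 2 × 18.08 = 36.2.
Round up to the next whole participant.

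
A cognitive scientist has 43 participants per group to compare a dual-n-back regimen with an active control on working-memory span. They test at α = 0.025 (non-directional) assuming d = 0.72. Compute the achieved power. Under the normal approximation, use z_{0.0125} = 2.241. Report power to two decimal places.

For two equal groups, power = Φ(d·√(n/2) − z_{α/2}).
d·√(n/2) = 0.72 × √(43/2) = 0.72 × 4.637 = 3.339.
z_β = 3.339 − 2.241 = 1.098.
Power = Φ(1.098) = 0.864.

power ≈ 0.86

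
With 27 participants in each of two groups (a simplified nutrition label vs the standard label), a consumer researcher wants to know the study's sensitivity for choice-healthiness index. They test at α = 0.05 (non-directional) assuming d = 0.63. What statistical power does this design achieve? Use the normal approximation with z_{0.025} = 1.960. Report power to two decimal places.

power ≈ 0.64

For two equal groups, power = Φ(d·√(n/2) − z_{α/2}).
d·√(n/2) = 0.63 × √(27/2) = 0.63 × 3.674 = 2.315.
z_β = 2.315 − 1.960 = 0.355.
Power = Φ(0.355) = 0.639.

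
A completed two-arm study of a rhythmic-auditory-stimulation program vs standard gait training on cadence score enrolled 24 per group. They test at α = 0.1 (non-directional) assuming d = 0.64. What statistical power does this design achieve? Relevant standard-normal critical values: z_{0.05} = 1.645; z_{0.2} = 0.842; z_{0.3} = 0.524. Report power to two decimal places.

power ≈ 0.72

For two equal groups, power = Φ(d·√(n/2) − z_{α/2}).
d·√(n/2) = 0.64 × √(24/2) = 0.64 × 3.464 = 2.217.
z_β = 2.217 − 1.645 = 0.572.
Power = Φ(0.572) = 0.716.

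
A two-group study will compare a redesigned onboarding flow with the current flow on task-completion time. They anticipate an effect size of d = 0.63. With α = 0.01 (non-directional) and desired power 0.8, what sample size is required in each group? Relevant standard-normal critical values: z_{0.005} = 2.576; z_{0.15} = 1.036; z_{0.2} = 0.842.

n = 59 per group

For two independent groups with equal n: n = 2·((z_{α/2} + z_β) / d)².
z_{α/2} + z_β = 2.576 + 0.842 = 3.418.
n = 2 × (3.418 / 0.63)² = 2 × 5.425² = 2 × 29.43 = 58.9.
Round up to the next whole participant.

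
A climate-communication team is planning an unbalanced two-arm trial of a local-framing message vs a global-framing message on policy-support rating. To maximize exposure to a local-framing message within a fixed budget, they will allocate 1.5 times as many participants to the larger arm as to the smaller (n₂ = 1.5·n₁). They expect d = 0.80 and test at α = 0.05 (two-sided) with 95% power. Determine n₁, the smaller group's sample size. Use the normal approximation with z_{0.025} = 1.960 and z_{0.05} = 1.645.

With allocation ratio k = n₂/n₁ = 1.5, Var(x̄₁−x̄₂) = σ²(1/n₁ + 1/(k·n₁)) = σ²·(k+1)/(k·n₁).
So n₁ = (1 + 1/k)·((z_{α/2} + z_β)/d)² = 1.667 × (3.605/0.80)².
n₁ = 1.667 × 20.31 = 33.8.
Round up: n₁ = 34, giving n₂ = 1.5 × 34 = 51.

n₁ = 34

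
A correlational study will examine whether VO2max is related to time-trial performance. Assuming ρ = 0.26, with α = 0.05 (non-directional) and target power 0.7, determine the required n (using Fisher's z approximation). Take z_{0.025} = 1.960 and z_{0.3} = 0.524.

Fisher's z: C = ½·ln((1+r)/(1−r)) = ½·ln(1.7027) = 0.2661.
n = ((z_{α/2} + z_β)/C)² + 3.
(1.960 + 0.524) / 0.2661 = 2.484 / 0.2661 = 9.335.
n = 9.335² + 3 = 87.14 + 3 = 90.1.
Round up.

n = 91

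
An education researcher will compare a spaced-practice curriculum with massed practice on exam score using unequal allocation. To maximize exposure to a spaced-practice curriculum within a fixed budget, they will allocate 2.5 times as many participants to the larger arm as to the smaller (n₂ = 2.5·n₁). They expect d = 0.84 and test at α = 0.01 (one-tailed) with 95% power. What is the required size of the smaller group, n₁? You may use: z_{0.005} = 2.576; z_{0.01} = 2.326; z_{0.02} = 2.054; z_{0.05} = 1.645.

With allocation ratio k = n₂/n₁ = 2.5, Var(x̄₁−x̄₂) = σ²(1/n₁ + 1/(k·n₁)) = σ²·(k+1)/(k·n₁).
So n₁ = (1 + 1/k)·((z_{α} + z_β)/d)² = 1.400 × (3.971/0.84)².
n₁ = 1.400 × 22.35 = 31.3.
Round up: n₁ = 32, giving n₂ = 2.5 × 32 = 80.

n₁ = 32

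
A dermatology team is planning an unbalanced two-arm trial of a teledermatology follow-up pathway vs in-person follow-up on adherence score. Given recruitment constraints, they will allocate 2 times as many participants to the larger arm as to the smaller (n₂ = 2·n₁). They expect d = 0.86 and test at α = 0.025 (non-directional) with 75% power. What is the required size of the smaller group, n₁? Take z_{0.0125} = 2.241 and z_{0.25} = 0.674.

With allocation ratio k = n₂/n₁ = 2, Var(x̄₁−x̄₂) = σ²(1/n₁ + 1/(k·n₁)) = σ²·(k+1)/(k·n₁).
So n₁ = (1 + 1/k)·((z_{α/2} + z_β)/d)² = 1.500 × (2.915/0.86)².
n₁ = 1.500 × 11.49 = 17.2.
Round up: n₁ = 18, giving n₂ = 2 × 18 = 36.

n₁ = 18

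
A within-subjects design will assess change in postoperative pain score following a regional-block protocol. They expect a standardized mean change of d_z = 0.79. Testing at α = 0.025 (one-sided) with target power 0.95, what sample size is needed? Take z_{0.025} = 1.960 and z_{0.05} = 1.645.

n = 21 pairs

For a paired (one-sample on differences) test: n = ((z_{α} + z_β) / d)².
z_{α} + z_β = 1.960 + 1.645 = 3.605.
n = (3.605 / 0.79)² = 4.563² = 20.82.
Round up.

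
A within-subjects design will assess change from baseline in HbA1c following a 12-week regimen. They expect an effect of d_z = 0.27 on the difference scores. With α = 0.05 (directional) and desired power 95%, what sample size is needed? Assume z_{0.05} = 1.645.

n = 149 pairs

For a paired (one-sample on differences) test: n = ((z_{α} + z_β) / d)².
z_{α} + z_β = 1.645 + 1.645 = 3.290.
n = (3.290 / 0.27)² = 12.185² = 148.48.
Round up.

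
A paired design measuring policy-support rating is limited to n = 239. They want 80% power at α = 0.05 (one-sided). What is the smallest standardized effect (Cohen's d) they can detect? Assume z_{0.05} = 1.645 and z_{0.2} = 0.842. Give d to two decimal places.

d_min ≈ 0.16

For a single sample (or paired design) of n = 239: d_min = (z_{α} + z_β)/√n.
z-sum = 1.645 + 0.842 = 2.487.
d_min = 2.487 / √239 = 2.487 / 15.460 = 0.161.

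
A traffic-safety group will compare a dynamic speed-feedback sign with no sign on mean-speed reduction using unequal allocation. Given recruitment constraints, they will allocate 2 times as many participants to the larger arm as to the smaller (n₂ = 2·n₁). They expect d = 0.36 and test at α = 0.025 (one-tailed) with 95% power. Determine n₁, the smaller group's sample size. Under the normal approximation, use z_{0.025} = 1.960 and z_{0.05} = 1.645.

With allocation ratio k = n₂/n₁ = 2, Var(x̄₁−x̄₂) = σ²(1/n₁ + 1/(k·n₁)) = σ²·(k+1)/(k·n₁).
So n₁ = (1 + 1/k)·((z_{α} + z_β)/d)² = 1.500 × (3.605/0.36)².
n₁ = 1.500 × 100.28 = 150.4.
Round up: n₁ = 151, giving n₂ = 2 × 151 = 302.

n₁ = 151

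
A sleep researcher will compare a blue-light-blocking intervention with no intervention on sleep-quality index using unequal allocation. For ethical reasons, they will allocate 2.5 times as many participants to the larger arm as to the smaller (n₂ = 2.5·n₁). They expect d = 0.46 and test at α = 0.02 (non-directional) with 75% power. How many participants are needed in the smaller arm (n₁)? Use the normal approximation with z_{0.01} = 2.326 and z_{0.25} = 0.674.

n₁ = 60

With allocation ratio k = n₂/n₁ = 2.5, Var(x̄₁−x̄₂) = σ²(1/n₁ + 1/(k·n₁)) = σ²·(k+1)/(k·n₁).
So n₁ = (1 + 1/k)·((z_{α/2} + z_β)/d)² = 1.400 × (3.000/0.46)².
n₁ = 1.400 × 42.53 = 59.5.
Round up: n₁ = 60, giving n₂ = 2.5 × 60 = 150.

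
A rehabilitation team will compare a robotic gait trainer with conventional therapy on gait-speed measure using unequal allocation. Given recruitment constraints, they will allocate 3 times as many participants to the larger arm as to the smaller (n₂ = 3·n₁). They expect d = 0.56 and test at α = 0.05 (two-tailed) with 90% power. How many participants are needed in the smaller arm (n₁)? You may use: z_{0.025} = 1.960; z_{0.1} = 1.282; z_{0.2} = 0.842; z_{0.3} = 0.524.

With allocation ratio k = n₂/n₁ = 3, Var(x̄₁−x̄₂) = σ²(1/n₁ + 1/(k·n₁)) = σ²·(k+1)/(k·n₁).
So n₁ = (1 + 1/k)·((z_{α/2} + z_β)/d)² = 1.333 × (3.242/0.56)².
n₁ = 1.333 × 33.52 = 44.7.
Round up: n₁ = 45, giving n₂ = 3 × 45 = 135.

n₁ = 45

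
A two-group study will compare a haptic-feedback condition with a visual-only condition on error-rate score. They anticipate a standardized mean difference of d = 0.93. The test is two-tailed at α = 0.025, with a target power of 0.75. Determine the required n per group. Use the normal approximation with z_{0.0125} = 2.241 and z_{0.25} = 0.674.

For two independent groups with equal n: n = 2·((z_{α/2} + z_β) / d)².
z_{α/2} + z_β = 2.241 + 0.674 = 2.915.
n = 2 × (2.915 / 0.93)² = 2 × 3.134² = 2 × 9.82 = 19.6.
Round up to the next whole participant.

n = 20 per group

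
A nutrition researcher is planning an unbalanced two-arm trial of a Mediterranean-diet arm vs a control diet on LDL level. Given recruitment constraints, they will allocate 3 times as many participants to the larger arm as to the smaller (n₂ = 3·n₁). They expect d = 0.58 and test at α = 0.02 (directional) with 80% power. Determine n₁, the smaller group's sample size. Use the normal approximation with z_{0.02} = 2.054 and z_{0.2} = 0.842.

With allocation ratio k = n₂/n₁ = 3, Var(x̄₁−x̄₂) = σ²(1/n₁ + 1/(k·n₁)) = σ²·(k+1)/(k·n₁).
So n₁ = (1 + 1/k)·((z_{α} + z_β)/d)² = 1.333 × (2.896/0.58)².
n₁ = 1.333 × 24.93 = 33.2.
Round up: n₁ = 34, giving n₂ = 3 × 34 = 102.

n₁ = 34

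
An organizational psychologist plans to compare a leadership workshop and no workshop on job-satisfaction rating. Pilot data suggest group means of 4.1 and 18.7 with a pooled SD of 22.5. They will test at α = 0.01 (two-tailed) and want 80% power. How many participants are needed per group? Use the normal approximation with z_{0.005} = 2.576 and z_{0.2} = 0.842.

Cohen's d = |M₁ − M₂| / SD_pooled = |4.1 − 18.7| / 22.5 = 14.6 / 22.5 = 0.649.
For two independent groups with equal n: n = 2·((z_{α/2} + z_β) / d)².
z_{α/2} + z_β = 2.576 + 0.842 = 3.418.
n = 2 × (3.418 / 0.649)² = 2 × 5.267² = 2 × 27.74 = 55.5.
Round up to the next whole participant.

n = 56 per group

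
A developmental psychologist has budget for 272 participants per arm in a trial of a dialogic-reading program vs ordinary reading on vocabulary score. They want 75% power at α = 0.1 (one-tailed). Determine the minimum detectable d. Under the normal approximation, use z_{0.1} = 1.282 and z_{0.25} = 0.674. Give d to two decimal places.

For two independent groups of n = 272 each: d_min = (z_{α} + z_β)·√(2/n).
z-sum = 1.282 + 0.674 = 1.956.
d_min = 1.956 × √(2/272) = 1.956 × 0.0857 = 0.168.

d_min ≈ 0.17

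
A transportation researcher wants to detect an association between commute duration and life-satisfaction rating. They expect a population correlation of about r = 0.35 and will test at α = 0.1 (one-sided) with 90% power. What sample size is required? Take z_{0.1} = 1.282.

Fisher's z: C = ½·ln((1+r)/(1−r)) = ½·ln(2.0769) = 0.3654.
n = ((z_{α} + z_β)/C)² + 3.
(1.282 + 1.282) / 0.3654 = 2.564 / 0.3654 = 7.017.
n = 7.017² + 3 = 49.24 + 3 = 52.2.
Round up.

n = 53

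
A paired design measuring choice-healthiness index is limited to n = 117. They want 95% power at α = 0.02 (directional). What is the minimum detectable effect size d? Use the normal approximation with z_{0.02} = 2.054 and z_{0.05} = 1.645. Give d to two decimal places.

d_min ≈ 0.34

For a single sample (or paired design) of n = 117: d_min = (z_{α} + z_β)/√n.
z-sum = 2.054 + 1.645 = 3.699.
d_min = 3.699 / √117 = 3.699 / 10.817 = 0.342.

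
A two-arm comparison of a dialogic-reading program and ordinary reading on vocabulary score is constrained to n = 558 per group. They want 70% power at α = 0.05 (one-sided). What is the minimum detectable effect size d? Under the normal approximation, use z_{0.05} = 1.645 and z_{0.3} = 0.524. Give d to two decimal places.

d_min ≈ 0.13

For two independent groups of n = 558 each: d_min = (z_{α} + z_β)·√(2/n).
z-sum = 1.645 + 0.524 = 2.169.
d_min = 2.169 × √(2/558) = 2.169 × 0.0599 = 0.130.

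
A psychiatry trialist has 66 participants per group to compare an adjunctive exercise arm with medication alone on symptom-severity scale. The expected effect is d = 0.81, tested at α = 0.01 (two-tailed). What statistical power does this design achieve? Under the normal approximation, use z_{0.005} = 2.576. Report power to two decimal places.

power ≈ 0.98

For two equal groups, power = Φ(d·√(n/2) − z_{α/2}).
d·√(n/2) = 0.81 × √(66/2) = 0.81 × 5.745 = 4.653.
z_β = 4.653 − 2.576 = 2.077.
Power = Φ(2.077) = 0.981.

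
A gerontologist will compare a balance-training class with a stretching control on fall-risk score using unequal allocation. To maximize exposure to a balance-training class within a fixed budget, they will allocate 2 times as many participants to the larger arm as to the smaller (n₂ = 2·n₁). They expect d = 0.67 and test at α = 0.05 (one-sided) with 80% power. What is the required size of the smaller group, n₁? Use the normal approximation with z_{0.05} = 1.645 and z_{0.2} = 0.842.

n₁ = 21

With allocation ratio k = n₂/n₁ = 2, Var(x̄₁−x̄₂) = σ²(1/n₁ + 1/(k·n₁)) = σ²·(k+1)/(k·n₁).
So n₁ = (1 + 1/k)·((z_{α} + z_β)/d)² = 1.500 × (2.487/0.67)².
n₁ = 1.500 × 13.78 = 20.7.
Round up: n₁ = 21, giving n₂ = 2 × 21 = 42.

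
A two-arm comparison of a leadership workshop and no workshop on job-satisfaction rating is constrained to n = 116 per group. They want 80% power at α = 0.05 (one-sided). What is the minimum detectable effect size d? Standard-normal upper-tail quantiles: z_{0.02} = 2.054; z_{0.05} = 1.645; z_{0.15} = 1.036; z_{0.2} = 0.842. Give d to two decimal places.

d_min ≈ 0.33

For two independent groups of n = 116 each: d_min = (z_{α} + z_β)·√(2/n).
z-sum = 1.645 + 0.842 = 2.487.
d_min = 2.487 × √(2/116) = 2.487 × 0.1313 = 0.327.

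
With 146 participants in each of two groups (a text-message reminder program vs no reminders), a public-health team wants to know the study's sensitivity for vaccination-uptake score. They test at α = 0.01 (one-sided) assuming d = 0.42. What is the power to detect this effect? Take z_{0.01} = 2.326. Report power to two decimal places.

For two equal groups, power = Φ(d·√(n/2) − z_{α}).
d·√(n/2) = 0.42 × √(146/2) = 0.42 × 8.544 = 3.588.
z_β = 3.588 − 2.326 = 1.262.
Power = Φ(1.262) = 0.897.

power ≈ 0.90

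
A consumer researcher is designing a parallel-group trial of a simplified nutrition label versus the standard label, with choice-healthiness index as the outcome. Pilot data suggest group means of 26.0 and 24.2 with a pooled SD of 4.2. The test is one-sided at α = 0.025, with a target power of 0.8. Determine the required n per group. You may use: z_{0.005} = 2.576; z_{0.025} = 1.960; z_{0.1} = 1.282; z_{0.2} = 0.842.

n = 86 per group

Cohen's d = |M₁ − M₂| / SD_pooled = |26.0 − 24.2| / 4.2 = 1.8 / 4.2 = 0.429.
For two independent groups with equal n: n = 2·((z_{α} + z_β) / d)².
z_{α} + z_β = 1.960 + 0.842 = 2.802.
n = 2 × (2.802 / 0.429)² = 2 × 6.531² = 2 × 42.66 = 85.3.
Round up to the next whole participant.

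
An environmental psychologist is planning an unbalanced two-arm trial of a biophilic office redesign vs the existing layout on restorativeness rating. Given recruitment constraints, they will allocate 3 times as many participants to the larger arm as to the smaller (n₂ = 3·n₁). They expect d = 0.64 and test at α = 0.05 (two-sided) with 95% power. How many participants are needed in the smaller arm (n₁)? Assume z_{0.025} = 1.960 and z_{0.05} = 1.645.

n₁ = 43

With allocation ratio k = n₂/n₁ = 3, Var(x̄₁−x̄₂) = σ²(1/n₁ + 1/(k·n₁)) = σ²·(k+1)/(k·n₁).
So n₁ = (1 + 1/k)·((z_{α/2} + z_β)/d)² = 1.333 × (3.605/0.64)².
n₁ = 1.333 × 31.73 = 42.3.
Round up: n₁ = 43, giving n₂ = 3 × 43 = 129.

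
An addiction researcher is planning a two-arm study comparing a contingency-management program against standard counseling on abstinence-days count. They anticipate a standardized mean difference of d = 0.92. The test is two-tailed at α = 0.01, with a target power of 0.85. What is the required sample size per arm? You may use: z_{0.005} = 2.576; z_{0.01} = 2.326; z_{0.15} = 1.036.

n = 31 per group

For two independent groups with equal n: n = 2·((z_{α/2} + z_β) / d)².
z_{α/2} + z_β = 2.576 + 1.036 = 3.612.
n = 2 × (3.612 / 0.92)² = 2 × 3.926² = 2 × 15.41 = 30.8.
Round up to the next whole participant.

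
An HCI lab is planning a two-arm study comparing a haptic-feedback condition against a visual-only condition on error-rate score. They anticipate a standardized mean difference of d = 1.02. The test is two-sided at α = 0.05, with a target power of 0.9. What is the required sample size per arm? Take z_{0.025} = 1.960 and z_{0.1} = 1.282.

n = 21 per group

For two independent groups with equal n: n = 2·((z_{α/2} + z_β) / d)².
z_{α/2} + z_β = 1.960 + 1.282 = 3.242.
n = 2 × (3.242 / 1.02)² = 2 × 3.178² = 2 × 10.10 = 20.2.
Round up to the next whole participant.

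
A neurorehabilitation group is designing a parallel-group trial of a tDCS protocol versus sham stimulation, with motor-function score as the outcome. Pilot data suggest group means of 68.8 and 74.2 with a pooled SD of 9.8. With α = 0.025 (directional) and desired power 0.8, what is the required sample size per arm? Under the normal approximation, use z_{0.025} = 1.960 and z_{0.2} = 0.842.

Cohen's d = |M₁ − M₂| / SD_pooled = |68.8 − 74.2| / 9.8 = 5.4 / 9.8 = 0.551.
For two independent groups with equal n: n = 2·((z_{α} + z_β) / d)².
z_{α} + z_β = 1.960 + 0.842 = 2.802.
n = 2 × (2.802 / 0.551)² = 2 × 5.085² = 2 × 25.86 = 51.7.
Round up to the next whole participant.

n = 52 per group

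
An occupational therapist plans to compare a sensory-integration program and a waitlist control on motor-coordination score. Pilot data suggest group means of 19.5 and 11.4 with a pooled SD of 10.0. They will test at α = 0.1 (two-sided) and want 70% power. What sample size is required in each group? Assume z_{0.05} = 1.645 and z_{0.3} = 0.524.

Cohen's d = |M₁ − M₂| / SD_pooled = |19.5 − 11.4| / 10.0 = 8.1 / 10.0 = 0.810.
For two independent groups with equal n: n = 2·((z_{α/2} + z_β) / d)².
z_{α/2} + z_β = 1.645 + 0.524 = 2.169.
n = 2 × (2.169 / 0.810)² = 2 × 2.678² = 2 × 7.17 = 14.3.
Round up to the next whole participant.

n = 15 per group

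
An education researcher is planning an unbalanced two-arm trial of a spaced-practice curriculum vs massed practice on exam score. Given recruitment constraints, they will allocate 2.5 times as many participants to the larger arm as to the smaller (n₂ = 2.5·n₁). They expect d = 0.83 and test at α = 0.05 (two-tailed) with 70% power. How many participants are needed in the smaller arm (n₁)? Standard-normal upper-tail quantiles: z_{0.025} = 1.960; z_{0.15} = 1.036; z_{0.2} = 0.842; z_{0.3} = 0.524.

With allocation ratio k = n₂/n₁ = 2.5, Var(x̄₁−x̄₂) = σ²(1/n₁ + 1/(k·n₁)) = σ²·(k+1)/(k·n₁).
So n₁ = (1 + 1/k)·((z_{α/2} + z_β)/d)² = 1.400 × (2.484/0.83)².
n₁ = 1.400 × 8.96 = 12.5.
Round up: n₁ = 13, giving n₂ = ⌈2.5 × 13⌉ = ⌈32.5⌉ = 33.

n₁ = 13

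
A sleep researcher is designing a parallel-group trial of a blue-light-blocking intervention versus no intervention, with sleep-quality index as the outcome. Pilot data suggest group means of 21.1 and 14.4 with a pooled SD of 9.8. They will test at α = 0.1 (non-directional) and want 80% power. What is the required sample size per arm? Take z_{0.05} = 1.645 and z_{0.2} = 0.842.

n = 27 per group

Cohen's d = |M₁ − M₂| / SD_pooled = |21.1 − 14.4| / 9.8 = 6.7 / 9.8 = 0.684.
For two independent groups with equal n: n = 2·((z_{α/2} + z_β) / d)².
z_{α/2} + z_β = 1.645 + 0.842 = 2.487.
n = 2 × (2.487 / 0.684)² = 2 × 3.636² = 2 × 13.22 = 26.4.
Round up to the next whole participant.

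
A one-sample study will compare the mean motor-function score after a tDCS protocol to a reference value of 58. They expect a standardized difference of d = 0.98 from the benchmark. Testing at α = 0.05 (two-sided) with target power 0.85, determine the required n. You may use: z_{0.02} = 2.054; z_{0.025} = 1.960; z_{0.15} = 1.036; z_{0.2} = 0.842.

n = 10

For a one-sample test: n = ((z_{α/2} + z_β) / d)².
z_{α/2} + z_β = 1.960 + 1.036 = 2.996.
n = (2.996 / 0.98)² = 3.057² = 9.35.
Round up.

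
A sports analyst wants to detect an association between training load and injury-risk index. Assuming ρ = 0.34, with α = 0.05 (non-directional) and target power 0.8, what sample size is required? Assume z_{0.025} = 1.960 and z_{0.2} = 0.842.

n = 66

Fisher's z: C = ½·ln((1+r)/(1−r)) = ½·ln(2.0303) = 0.3541.
n = ((z_{α/2} + z_β)/C)² + 3.
(1.960 + 0.842) / 0.3541 = 2.802 / 0.3541 = 7.913.
n = 7.913² + 3 = 62.62 + 3 = 65.6.
Round up.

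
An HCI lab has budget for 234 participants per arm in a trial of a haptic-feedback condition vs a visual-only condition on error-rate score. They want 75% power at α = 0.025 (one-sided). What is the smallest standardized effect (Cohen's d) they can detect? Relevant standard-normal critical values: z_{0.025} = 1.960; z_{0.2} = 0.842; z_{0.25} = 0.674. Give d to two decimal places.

d_min ≈ 0.24

For two independent groups of n = 234 each: d_min = (z_{α} + z_β)·√(2/n).
z-sum = 1.960 + 0.674 = 2.634.
d_min = 2.634 × √(2/234) = 2.634 × 0.0925 = 0.244.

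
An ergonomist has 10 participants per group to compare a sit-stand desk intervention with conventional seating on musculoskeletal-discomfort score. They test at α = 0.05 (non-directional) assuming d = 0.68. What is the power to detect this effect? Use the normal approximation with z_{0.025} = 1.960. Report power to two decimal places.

power ≈ 0.33

For two equal groups, power = Φ(d·√(n/2) − z_{α/2}).
d·√(n/2) = 0.68 × √(10/2) = 0.68 × 2.236 = 1.521.
z_β = 1.521 − 1.960 = -0.439.
Power = Φ(-0.439) = 0.330.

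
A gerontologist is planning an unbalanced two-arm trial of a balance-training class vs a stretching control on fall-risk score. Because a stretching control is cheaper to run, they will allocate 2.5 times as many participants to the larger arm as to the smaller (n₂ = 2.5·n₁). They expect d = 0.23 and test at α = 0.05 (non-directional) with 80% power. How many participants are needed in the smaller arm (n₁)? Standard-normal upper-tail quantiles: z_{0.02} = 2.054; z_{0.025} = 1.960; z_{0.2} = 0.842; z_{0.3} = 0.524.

With allocation ratio k = n₂/n₁ = 2.5, Var(x̄₁−x̄₂) = σ²(1/n₁ + 1/(k·n₁)) = σ²·(k+1)/(k·n₁).
So n₁ = (1 + 1/k)·((z_{α/2} + z_β)/d)² = 1.400 × (2.802/0.23)².
n₁ = 1.400 × 148.42 = 207.8.
Round up: n₁ = 208, giving n₂ = 2.5 × 208 = 520.

n₁ = 208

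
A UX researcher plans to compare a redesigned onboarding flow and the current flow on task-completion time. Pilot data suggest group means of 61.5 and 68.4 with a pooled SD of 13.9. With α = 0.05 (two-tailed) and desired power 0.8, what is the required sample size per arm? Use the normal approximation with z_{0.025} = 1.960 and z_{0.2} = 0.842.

Cohen's d = |M₁ − M₂| / SD_pooled = |61.5 − 68.4| / 13.9 = 6.9 / 13.9 = 0.496.
For two independent groups with equal n: n = 2·((z_{α/2} + z_β) / d)².
z_{α/2} + z_β = 1.960 + 0.842 = 2.802.
n = 2 × (2.802 / 0.496)² = 2 × 5.649² = 2 × 31.91 = 63.8.
Round up to the next whole participant.

n = 64 per group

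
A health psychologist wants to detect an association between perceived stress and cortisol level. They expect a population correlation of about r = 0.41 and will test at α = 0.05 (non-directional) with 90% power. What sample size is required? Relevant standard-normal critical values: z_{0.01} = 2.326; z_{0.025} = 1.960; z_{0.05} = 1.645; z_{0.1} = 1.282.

Fisher's z: C = ½·ln((1+r)/(1−r)) = ½·ln(2.3898) = 0.4356.
n = ((z_{α/2} + z_β)/C)² + 3.
(1.960 + 1.282) / 0.4356 = 3.242 / 0.4356 = 7.443.
n = 7.443² + 3 = 55.39 + 3 = 58.4.
Round up.

n = 59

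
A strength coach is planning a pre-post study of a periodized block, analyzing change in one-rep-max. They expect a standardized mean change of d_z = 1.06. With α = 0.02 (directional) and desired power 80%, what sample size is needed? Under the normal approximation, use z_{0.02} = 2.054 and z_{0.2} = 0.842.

n = 8 pairs

For a paired (one-sample on differences) test: n = ((z_{α} + z_β) / d)².
z_{α} + z_β = 2.054 + 0.842 = 2.896.
n = (2.896 / 1.06)² = 2.732² = 7.46.
Round up.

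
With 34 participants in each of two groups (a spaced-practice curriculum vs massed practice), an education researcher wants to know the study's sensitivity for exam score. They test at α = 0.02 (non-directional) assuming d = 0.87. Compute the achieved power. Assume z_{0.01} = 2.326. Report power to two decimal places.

power ≈ 0.90

For two equal groups, power = Φ(d·√(n/2) − z_{α/2}).
d·√(n/2) = 0.87 × √(34/2) = 0.87 × 4.123 = 3.587.
z_β = 3.587 − 2.326 = 1.261.
Power = Φ(1.261) = 0.896.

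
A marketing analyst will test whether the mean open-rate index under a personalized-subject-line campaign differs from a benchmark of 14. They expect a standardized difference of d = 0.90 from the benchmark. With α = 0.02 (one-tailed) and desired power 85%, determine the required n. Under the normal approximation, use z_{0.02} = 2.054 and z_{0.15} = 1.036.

For a one-sample test: n = ((z_{α} + z_β) / d)².
z_{α} + z_β = 2.054 + 1.036 = 3.090.
n = (3.090 / 0.90)² = 3.433² = 11.79.
Round up.

n = 12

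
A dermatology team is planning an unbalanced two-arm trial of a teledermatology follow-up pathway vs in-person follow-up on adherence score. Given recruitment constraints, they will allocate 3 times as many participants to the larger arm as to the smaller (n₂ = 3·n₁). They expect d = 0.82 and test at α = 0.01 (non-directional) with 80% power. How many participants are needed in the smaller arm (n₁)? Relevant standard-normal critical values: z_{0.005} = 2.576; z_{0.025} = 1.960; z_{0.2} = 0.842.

n₁ = 24

With allocation ratio k = n₂/n₁ = 3, Var(x̄₁−x̄₂) = σ²(1/n₁ + 1/(k·n₁)) = σ²·(k+1)/(k·n₁).
So n₁ = (1 + 1/k)·((z_{α/2} + z_β)/d)² = 1.333 × (3.418/0.82)².
n₁ = 1.333 × 17.37 = 23.2.
Round up: n₁ = 24, giving n₂ = 3 × 24 = 72.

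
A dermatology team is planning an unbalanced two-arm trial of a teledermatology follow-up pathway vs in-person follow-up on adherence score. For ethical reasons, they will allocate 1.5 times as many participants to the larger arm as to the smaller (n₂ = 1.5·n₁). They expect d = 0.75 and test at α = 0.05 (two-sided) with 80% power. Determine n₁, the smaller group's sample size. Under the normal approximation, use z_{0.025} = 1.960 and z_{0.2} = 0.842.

With allocation ratio k = n₂/n₁ = 1.5, Var(x̄₁−x̄₂) = σ²(1/n₁ + 1/(k·n₁)) = σ²·(k+1)/(k·n₁).
So n₁ = (1 + 1/k)·((z_{α/2} + z_β)/d)² = 1.667 × (2.802/0.75)².
n₁ = 1.667 × 13.96 = 23.3.
Round up: n₁ = 24, giving n₂ = 1.5 × 24 = 36.

n₁ = 24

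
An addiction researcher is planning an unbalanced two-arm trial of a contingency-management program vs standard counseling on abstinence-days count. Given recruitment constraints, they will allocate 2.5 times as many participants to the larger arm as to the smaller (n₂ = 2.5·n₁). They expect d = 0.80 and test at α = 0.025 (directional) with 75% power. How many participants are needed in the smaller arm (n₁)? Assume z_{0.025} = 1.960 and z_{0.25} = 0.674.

With allocation ratio k = n₂/n₁ = 2.5, Var(x̄₁−x̄₂) = σ²(1/n₁ + 1/(k·n₁)) = σ²·(k+1)/(k·n₁).
So n₁ = (1 + 1/k)·((z_{α} + z_β)/d)² = 1.400 × (2.634/0.80)².
n₁ = 1.400 × 10.84 = 15.2.
Round up: n₁ = 16, giving n₂ = 2.5 × 16 = 40.

n₁ = 16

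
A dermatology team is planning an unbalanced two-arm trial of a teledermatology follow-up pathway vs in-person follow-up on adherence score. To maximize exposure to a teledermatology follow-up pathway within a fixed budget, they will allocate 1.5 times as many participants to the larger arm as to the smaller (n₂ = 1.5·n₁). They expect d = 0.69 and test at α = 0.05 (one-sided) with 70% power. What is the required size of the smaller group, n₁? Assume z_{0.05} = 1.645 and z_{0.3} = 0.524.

With allocation ratio k = n₂/n₁ = 1.5, Var(x̄₁−x̄₂) = σ²(1/n₁ + 1/(k·n₁)) = σ²·(k+1)/(k·n₁).
So n₁ = (1 + 1/k)·((z_{α} + z_β)/d)² = 1.667 × (2.169/0.69)².
n₁ = 1.667 × 9.88 = 16.5.
Round up: n₁ = 17, giving n₂ = ⌈1.5 × 17⌉ = ⌈25.5⌉ = 26.

n₁ = 17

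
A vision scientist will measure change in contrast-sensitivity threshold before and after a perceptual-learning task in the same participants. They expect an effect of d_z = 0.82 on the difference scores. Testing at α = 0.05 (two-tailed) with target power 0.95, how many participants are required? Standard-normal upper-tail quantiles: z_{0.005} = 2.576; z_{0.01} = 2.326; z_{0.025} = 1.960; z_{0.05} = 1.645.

n = 20 pairs

For a paired (one-sample on differences) test: n = ((z_{α/2} + z_β) / d)².
z_{α/2} + z_β = 1.960 + 1.645 = 3.605.
n = (3.605 / 0.82)² = 4.396² = 19.33.
Round up.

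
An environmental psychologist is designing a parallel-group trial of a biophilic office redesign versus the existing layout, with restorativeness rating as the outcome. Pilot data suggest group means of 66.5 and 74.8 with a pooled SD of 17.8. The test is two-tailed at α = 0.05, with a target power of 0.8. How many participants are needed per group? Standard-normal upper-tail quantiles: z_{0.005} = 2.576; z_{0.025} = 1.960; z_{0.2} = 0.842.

n = 73 per group

Cohen's d = |M₁ − M₂| / SD_pooled = |66.5 − 74.8| / 17.8 = 8.3 / 17.8 = 0.466.
For two independent groups with equal n: n = 2·((z_{α/2} + z_β) / d)².
z_{α/2} + z_β = 1.960 + 0.842 = 2.802.
n = 2 × (2.802 / 0.466)² = 2 × 6.013² = 2 × 36.15 = 72.3.
Round up to the next whole participant.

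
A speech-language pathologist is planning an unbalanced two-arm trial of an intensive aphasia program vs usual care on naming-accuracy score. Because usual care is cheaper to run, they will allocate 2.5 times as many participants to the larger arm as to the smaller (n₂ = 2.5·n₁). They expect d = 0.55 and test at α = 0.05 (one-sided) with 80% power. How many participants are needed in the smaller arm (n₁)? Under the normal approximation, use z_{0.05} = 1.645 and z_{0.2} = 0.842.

With allocation ratio k = n₂/n₁ = 2.5, Var(x̄₁−x̄₂) = σ²(1/n₁ + 1/(k·n₁)) = σ²·(k+1)/(k·n₁).
So n₁ = (1 + 1/k)·((z_{α} + z_β)/d)² = 1.400 × (2.487/0.55)².
n₁ = 1.400 × 20.45 = 28.6.
Round up: n₁ = 29, giving n₂ = ⌈2.5 × 29⌉ = ⌈72.5⌉ = 73.

n₁ = 29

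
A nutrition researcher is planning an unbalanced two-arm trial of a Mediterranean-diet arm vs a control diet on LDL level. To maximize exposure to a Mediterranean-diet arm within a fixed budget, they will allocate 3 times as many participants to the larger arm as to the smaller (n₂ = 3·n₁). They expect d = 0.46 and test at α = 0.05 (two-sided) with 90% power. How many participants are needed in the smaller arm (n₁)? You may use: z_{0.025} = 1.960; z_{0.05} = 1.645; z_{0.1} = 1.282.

With allocation ratio k = n₂/n₁ = 3, Var(x̄₁−x̄₂) = σ²(1/n₁ + 1/(k·n₁)) = σ²·(k+1)/(k·n₁).
So n₁ = (1 + 1/k)·((z_{α/2} + z_β)/d)² = 1.333 × (3.242/0.46)².
n₁ = 1.333 × 49.67 = 66.2.
Round up: n₁ = 67, giving n₂ = 3 × 67 = 201.

n₁ = 67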